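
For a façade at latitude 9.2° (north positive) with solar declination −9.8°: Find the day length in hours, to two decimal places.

11.79 hours

−tan φ tan δ = −(0.1620)(-0.1727) = 0.0280; H_s = arccos(0.0280) = 88.40°.
Day length = 2 H_s / 15° h⁻¹ = 176.80° / 15 = 11.787 h.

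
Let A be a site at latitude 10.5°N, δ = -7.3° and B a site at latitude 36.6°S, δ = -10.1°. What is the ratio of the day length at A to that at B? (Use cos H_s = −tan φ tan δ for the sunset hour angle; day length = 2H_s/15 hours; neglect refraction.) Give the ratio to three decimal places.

A: H_s = arccos(−tan 10.5° · tan -7.3°) = 88.64°, so 2H_s/15 = 11.8187 h.
B: H_s = arccos(−tan -36.6° · tan -10.1°) = 97.60°, so 2H_s/15 = 13.0133 h.
Ratio A/B = 11.8187 / 13.0133 = 0.9082.

0.908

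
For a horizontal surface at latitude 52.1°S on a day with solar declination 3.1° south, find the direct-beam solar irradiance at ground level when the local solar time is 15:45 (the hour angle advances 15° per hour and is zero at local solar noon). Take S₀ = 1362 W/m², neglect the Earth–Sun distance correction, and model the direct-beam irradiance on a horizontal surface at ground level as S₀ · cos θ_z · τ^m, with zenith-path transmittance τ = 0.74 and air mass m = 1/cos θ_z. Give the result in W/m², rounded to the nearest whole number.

238 W/m²

Hour angle H = 15° × (15.75 − 12) = 56.25°.
cos θ_z = sin(-52.1°) sin(-3.1°) + cos(-52.1°) cos(-3.1°) cos(56.25°) = 0.0427 + 0.3408 = 0.3835.
Air mass m = 1/cos θ_z = 1/0.3835 = 2.608; τ^m = 0.74^2.608 = 0.4560.
Surface direct beam = 1362 × 0.3835 × 0.4560 = 238.18 W/m².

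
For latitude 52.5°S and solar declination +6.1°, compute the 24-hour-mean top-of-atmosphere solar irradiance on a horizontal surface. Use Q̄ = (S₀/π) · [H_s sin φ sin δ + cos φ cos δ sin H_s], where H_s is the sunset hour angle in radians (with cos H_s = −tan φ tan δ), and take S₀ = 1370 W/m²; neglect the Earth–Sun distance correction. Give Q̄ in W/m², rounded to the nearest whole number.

209 W/m²

The sunset hour angle satisfies cos H_s = −tan φ tan δ = 0.1393, giving H_s = 81.99°. In radians, H_s = 1.4310.
H_s sin φ sin δ = 1.4310 × -0.7934 × 0.1063 = -0.1207.
cos φ cos δ sin H_s = 0.6088 × 0.9943 × 0.9902 = 0.5994.
Q̄ = (1370/π) × (-0.1207 + 0.5994) = 436.08 × 0.4787 = 208.75 W/m².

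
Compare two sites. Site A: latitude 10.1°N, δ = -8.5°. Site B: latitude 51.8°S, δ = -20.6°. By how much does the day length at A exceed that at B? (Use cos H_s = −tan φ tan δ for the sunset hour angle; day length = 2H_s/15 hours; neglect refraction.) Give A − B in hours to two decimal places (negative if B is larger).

A: H_s = arccos(−tan 10.1° · tan -8.5°) = 88.47°, so 2H_s/15 = 11.7960 h.
B: H_s = arccos(−tan -51.8° · tan -20.6°) = 118.53°, so 2H_s/15 = 15.8040 h.
A − B = 11.7960 − 15.8040 = -4.0080 h.

-4.01 h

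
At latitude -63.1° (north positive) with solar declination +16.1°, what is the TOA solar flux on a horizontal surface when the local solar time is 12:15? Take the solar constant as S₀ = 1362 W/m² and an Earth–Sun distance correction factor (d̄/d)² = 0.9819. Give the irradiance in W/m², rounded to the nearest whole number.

249 W/m²

Hour angle H = 15° × (12.25 − 12) = 3.75°.
cos θ_z = sin(-63.1°) sin(16.1°) + cos(-63.1°) cos(16.1°) cos(3.75°) = -0.2473 + 0.4338 = 0.1865.
Top-of-atmosphere irradiance = S₀ (d̄/d)² cos θ_z = 1362 × 0.9819 × 0.1865 = 249.42 W/m².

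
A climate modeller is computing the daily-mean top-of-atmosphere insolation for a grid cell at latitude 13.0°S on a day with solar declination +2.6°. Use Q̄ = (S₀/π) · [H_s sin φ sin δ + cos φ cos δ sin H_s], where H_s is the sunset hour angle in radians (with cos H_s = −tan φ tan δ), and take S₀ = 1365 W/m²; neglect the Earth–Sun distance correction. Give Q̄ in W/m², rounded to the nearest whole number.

416 W/m²

The sunset hour angle satisfies cos H_s = −tan φ tan δ = 0.0105, giving H_s = 89.40°. In radians, H_s = 1.5603.
H_s sin φ sin δ = 1.5603 × -0.2250 × 0.0454 = -0.0159.
cos φ cos δ sin H_s = 0.9744 × 0.9990 × 0.9999 = 0.9733.
Q̄ = (1365/π) × (-0.0159 + 0.9733) = 434.49 × 0.9574 = 415.98 W/m².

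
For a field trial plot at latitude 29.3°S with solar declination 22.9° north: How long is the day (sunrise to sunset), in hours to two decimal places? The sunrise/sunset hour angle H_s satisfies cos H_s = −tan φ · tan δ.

10.17 hours

cos H_s = −tan(-29.3°) · tan(22.9°) = 0.2370, so H_s = arccos(0.2370) = 76.29°.
Day length = 2 H_s / 15° h⁻¹ = 152.58° / 15 = 10.172 h.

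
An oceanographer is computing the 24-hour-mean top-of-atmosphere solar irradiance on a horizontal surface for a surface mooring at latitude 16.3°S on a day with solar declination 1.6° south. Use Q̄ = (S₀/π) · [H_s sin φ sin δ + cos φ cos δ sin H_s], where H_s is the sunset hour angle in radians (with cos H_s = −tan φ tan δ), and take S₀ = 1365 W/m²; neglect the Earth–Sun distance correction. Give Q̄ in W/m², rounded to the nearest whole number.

422 W/m²

−tan φ tan δ = −(-0.2924)(-0.0279) = -0.0082; H_s = arccos(-0.0082) = 90.47°. In radians, H_s = 1.5790.
H_s sin φ sin δ = 1.5790 × -0.2807 × -0.0279 = 0.0124.
cos φ cos δ sin H_s = 0.9598 × 0.9996 × 1.0000 = 0.9594.
Q̄ = (1365/π) × (0.0124 + 0.9594) = 434.49 × 0.9718 = 422.24 W/m².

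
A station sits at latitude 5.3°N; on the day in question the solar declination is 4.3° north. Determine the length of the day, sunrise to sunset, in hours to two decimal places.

The sunset hour angle satisfies cos H_s = −tan φ tan δ = -0.0070, giving H_s = 90.40°.
Day length = 2 H_s / 15° h⁻¹ = 180.80° / 15 = 12.053 h.

12.05 hours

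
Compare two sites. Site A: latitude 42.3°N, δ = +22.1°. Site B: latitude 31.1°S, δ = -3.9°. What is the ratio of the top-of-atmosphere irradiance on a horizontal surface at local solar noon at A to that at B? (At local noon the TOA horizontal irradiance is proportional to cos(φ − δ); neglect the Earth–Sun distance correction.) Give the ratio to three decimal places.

A: cos θ_z = cos(42.3° − (22.1°)) = 0.9385.
B: cos θ_z = cos(-31.1° − (-3.9°)) = 0.8894.
Ratio A/B = 0.9385 / 0.8894 = 1.0552.

1.055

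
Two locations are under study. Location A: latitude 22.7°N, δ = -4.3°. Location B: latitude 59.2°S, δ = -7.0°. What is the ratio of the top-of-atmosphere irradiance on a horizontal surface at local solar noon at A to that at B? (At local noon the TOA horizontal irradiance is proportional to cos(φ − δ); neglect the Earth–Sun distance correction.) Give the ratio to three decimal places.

A: cos θ_z = cos(22.7° − (-4.3°)) = 0.8910.
B: cos θ_z = cos(-59.2° − (-7.0°)) = 0.6129.
Ratio A/B = 0.8910 / 0.6129 = 1.4537.

1.454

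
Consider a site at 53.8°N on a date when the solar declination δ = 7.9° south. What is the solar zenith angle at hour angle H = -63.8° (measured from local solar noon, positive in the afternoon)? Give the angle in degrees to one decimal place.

With φ = 53.8°, δ = -7.9°, H = -63.80°: sin φ sin δ = -0.1109, cos φ cos δ cos H = 0.2583, so cos θ_z = 0.1474.
θ_z = arccos(0.1474) = 81.52°.

81.5°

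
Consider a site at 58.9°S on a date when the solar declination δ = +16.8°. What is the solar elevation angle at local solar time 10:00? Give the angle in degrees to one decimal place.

10.4°

Hour angle H = 15° × (10 − 12) = -30.00°.
cos θ_z = sin(-58.9°) sin(16.8°) + cos(-58.9°) cos(16.8°) cos(-30.00°) = -0.2475 + 0.4282 = 0.1807.
θ_z = arccos(0.1807) = 79.59°, so the elevation is 90° − 79.59° = 10.41°.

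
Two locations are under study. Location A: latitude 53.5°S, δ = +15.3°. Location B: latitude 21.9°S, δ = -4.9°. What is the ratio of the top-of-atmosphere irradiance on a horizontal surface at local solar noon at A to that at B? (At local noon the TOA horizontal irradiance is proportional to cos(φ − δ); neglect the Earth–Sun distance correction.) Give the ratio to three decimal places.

0.378

A: cos θ_z = cos(-53.5° − (15.3°)) = 0.3616.
B: cos θ_z = cos(-21.9° − (-4.9°)) = 0.9563.
Ratio A/B = 0.3616 / 0.9563 = 0.3781.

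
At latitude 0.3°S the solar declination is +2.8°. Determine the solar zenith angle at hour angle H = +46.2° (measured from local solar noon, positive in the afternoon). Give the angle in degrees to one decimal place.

cos θ_z = sin(-0.3°) sin(2.8°) + cos(-0.3°) cos(2.8°) cos(46.20°) = -0.0003 + 0.6913 = 0.6910.
θ_z = arccos(0.6910) = 46.29°.

46.3°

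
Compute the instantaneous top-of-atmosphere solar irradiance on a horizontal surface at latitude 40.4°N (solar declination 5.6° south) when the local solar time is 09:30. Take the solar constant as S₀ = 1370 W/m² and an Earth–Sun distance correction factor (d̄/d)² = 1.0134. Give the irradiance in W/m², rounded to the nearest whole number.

747 W/m²

Hour angle H = 15° × (9.5 − 12) = -37.50°.
cos θ_z = sin(40.4°) sin(-5.6°) + cos(40.4°) cos(-5.6°) cos(-37.50°) = -0.0632 + 0.6013 = 0.5381.
Top-of-atmosphere irradiance = S₀ (d̄/d)² cos θ_z = 1370 × 1.0134 × 0.5381 = 747.08 W/m².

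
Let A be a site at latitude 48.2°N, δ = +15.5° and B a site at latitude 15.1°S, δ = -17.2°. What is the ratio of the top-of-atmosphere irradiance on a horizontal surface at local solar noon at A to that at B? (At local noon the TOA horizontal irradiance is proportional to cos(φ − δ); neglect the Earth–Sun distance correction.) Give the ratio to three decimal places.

0.842

A: cos θ_z = cos(48.2° − (15.5°)) = 0.8415.
B: cos θ_z = cos(-15.1° − (-17.2°)) = 0.9993.
Ratio A/B = 0.8415 / 0.9993 = 0.8421.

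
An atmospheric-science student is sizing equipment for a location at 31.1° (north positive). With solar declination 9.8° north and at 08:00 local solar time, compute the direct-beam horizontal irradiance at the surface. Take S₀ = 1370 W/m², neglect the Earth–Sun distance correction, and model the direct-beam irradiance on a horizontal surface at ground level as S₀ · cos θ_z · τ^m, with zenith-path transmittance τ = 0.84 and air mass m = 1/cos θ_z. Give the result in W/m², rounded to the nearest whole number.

Hour angle H = 15° × (8 − 12) = -60.00°.
With φ = 31.1°, δ = 9.8°, H = -60.00°: sin φ sin δ = 0.0879, cos φ cos δ cos H = 0.4219, so cos θ_z = 0.5098.
Air mass m = 1/cos θ_z = 1/0.5098 = 1.962; τ^m = 0.84^1.962 = 0.7103.
Surface direct beam = 1370 × 0.5098 × 0.7103 = 496.09 W/m².

496 W/m²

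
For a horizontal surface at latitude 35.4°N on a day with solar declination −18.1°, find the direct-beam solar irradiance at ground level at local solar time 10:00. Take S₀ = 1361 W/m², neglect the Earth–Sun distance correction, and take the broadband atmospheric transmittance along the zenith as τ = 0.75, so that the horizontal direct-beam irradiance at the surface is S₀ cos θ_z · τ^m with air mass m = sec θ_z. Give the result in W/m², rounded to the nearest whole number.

Hour angle H = 15° × (10 − 12) = -30.00°.
cos θ_z = sin(35.4°) sin(-18.1°) + cos(35.4°) cos(-18.1°) cos(-30.00°) = -0.1800 + 0.6710 = 0.4910.
Air mass m = 1/cos θ_z = 1/0.4910 = 2.037; τ^m = 0.75^2.037 = 0.5565.
Surface direct beam = 1361 × 0.4910 × 0.5565 = 371.88 W/m².

372 W/m²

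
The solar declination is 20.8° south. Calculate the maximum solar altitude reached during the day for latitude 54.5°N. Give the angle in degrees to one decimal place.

14.7°

At local solar noon the hour angle is zero, so the elevation is 90° − |φ − δ| = 90° − |54.5° − (-20.8°)| = 90° − 75.3° = 14.7°.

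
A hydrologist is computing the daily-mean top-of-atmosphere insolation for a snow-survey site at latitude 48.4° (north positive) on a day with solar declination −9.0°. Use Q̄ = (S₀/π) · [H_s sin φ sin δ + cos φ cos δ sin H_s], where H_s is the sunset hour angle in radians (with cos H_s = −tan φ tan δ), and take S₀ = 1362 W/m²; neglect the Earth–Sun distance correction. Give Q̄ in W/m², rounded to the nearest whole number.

The sunset hour angle satisfies cos H_s = −tan φ tan δ = 0.1784, giving H_s = 79.72°. In radians, H_s = 1.3914.
H_s sin φ sin δ = 1.3914 × 0.7478 × -0.1564 = -0.1627.
cos φ cos δ sin H_s = 0.6639 × 0.9877 × 0.9840 = 0.6452.
Q̄ = (1362/π) × (-0.1627 + 0.6452) = 433.54 × 0.4825 = 209.18 W/m².

209 W/m²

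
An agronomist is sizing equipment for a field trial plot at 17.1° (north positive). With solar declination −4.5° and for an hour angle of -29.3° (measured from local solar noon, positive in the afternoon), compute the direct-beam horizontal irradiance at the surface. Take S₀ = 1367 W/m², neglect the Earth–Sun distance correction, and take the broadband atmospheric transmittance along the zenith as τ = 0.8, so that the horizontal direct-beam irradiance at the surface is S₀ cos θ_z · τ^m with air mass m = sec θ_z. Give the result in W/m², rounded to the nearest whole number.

838 W/m²

With φ = 17.1°, δ = -4.5°, H = -29.30°: sin φ sin δ = -0.0231, cos φ cos δ cos H = 0.8309, so cos θ_z = 0.8078.
Air mass m = 1/cos θ_z = 1/0.8078 = 1.238; τ^m = 0.8^1.238 = 0.7586.
Surface direct beam = 1367 × 0.8078 × 0.7586 = 837.69 W/m².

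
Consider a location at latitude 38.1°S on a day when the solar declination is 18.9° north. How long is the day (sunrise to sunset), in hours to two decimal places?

9.92 hours

−tan φ tan δ = −(-0.7841)(0.3424) = 0.2685; H_s = arccos(0.2685) = 74.42°.
Day length = 2 H_s / 15° h⁻¹ = 148.84° / 15 = 9.923 h.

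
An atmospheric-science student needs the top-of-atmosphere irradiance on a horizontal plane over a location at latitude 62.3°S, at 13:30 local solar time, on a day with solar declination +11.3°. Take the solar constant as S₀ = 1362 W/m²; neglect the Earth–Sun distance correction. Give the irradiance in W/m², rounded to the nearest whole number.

337 W/m²

Hour angle H = 15° × (13.5 − 12) = 22.50°.
cos θ_z = sin φ sin δ + cos φ cos δ cos H = (-0.8854)(0.1959) + (0.4648)(0.9806)(0.9239) = 0.2476.
Top-of-atmosphere irradiance = S₀ cos θ_z = 1362 × 0.2476 = 337.23 W/m².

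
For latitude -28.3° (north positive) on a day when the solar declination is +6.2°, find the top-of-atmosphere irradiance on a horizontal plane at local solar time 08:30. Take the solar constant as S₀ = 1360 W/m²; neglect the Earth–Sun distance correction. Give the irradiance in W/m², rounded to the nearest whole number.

655 W/m²

Hour angle H = 15° × (8.5 − 12) = -52.50°.
With φ = -28.3°, δ = 6.2°, H = -52.50°: sin φ sin δ = -0.0512, cos φ cos δ cos H = 0.5329, so cos θ_z = 0.4817.
Top-of-atmosphere irradiance = S₀ cos θ_z = 1360 × 0.4817 = 655.11 W/m².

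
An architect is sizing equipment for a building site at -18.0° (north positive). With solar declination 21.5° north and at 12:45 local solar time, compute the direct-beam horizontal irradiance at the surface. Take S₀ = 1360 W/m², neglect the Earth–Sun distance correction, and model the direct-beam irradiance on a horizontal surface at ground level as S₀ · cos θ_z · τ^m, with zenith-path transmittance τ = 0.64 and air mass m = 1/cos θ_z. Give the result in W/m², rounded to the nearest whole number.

Hour angle H = 15° × (12.75 − 12) = 11.25°.
cos θ_z = sin φ sin δ + cos φ cos δ cos H = (-0.3090)(0.3665) + (0.9511)(0.9304)(0.9808) = 0.7547.
Air mass m = 1/cos θ_z = 1/0.7547 = 1.325; τ^m = 0.64^1.325 = 0.5536.
Surface direct beam = 1360 × 0.7547 × 0.5536 = 568.21 W/m².

568 W/m²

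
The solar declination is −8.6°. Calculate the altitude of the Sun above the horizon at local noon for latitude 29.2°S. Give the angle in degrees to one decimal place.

At local solar noon the hour angle is zero, so the elevation is 90° − |φ − δ| = 90° − |-29.2° − (-8.6°)| = 90° − 20.6° = 69.4°.

69.4°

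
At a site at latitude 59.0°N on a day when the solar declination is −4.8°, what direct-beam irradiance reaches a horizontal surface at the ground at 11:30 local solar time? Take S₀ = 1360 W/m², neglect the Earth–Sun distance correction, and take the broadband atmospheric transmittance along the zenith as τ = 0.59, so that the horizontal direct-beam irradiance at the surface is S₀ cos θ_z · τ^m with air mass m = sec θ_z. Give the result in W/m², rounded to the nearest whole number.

178 W/m²

Hour angle H = 15° × (11.5 − 12) = -7.50°.
With φ = 59.0°, δ = -4.8°, H = -7.50°: sin φ sin δ = -0.0717, cos φ cos δ cos H = 0.5088, so cos θ_z = 0.4371.
Air mass m = 1/cos θ_z = 1/0.4371 = 2.288; τ^m = 0.59^2.288 = 0.2990.
Surface direct beam = 1360 × 0.4371 × 0.2990 = 177.74 W/m².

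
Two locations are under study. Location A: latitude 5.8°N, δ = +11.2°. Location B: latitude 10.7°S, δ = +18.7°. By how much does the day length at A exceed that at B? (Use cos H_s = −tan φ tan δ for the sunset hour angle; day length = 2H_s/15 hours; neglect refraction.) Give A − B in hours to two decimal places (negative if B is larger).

+0.64 h

A: H_s = arccos(−tan 5.8° · tan 11.2°) = 91.15°, so 2H_s/15 = 12.1533 h.
B: H_s = arccos(−tan -10.7° · tan 18.7°) = 86.33°, so 2H_s/15 = 11.5107 h.
A − B = 12.1533 − 11.5107 = 0.6426 h.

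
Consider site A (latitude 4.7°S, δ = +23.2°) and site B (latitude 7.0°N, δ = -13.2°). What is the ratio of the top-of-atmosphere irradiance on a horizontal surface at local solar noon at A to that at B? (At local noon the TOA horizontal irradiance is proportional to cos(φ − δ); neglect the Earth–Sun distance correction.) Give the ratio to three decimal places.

A: cos θ_z = cos(-4.7° − (23.2°)) = 0.8838.
B: cos θ_z = cos(7.0° − (-13.2°)) = 0.9385.
Ratio A/B = 0.8838 / 0.9385 = 0.9417.

0.942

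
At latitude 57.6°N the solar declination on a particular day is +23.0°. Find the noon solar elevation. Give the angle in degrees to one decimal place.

At local solar noon the hour angle is zero, so the elevation is 90° − |φ − δ| = 90° − |57.6° − (23.0°)| = 90° − 34.6° = 55.4°.

55.4°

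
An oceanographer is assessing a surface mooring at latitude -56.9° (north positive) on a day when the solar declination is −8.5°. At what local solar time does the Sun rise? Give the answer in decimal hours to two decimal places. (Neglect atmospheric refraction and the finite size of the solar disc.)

The sunset hour angle satisfies cos H_s = −tan φ tan δ = -0.2293, giving H_s = 103.26°.
Sunrise is at 12 − H_s/15 = 12 − 6.884 = 5.116 h local solar time.

5.12 h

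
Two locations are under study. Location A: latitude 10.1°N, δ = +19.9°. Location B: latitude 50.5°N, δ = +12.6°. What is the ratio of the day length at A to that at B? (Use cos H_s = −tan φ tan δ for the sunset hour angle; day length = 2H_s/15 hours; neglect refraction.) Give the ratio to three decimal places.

0.886

A: H_s = arccos(−tan 10.1° · tan 19.9°) = 93.70°, so 2H_s/15 = 12.4933 h.
B: H_s = arccos(−tan 50.5° · tan 12.6°) = 105.73°, so 2H_s/15 = 14.0973 h.
Ratio A/B = 12.4933 / 14.0973 = 0.8862.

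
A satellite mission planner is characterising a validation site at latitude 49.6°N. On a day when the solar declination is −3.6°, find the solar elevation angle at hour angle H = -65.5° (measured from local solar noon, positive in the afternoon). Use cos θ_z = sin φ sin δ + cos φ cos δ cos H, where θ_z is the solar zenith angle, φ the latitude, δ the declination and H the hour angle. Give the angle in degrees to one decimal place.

12.7°

cos θ_z = sin(49.6°) sin(-3.6°) + cos(49.6°) cos(-3.6°) cos(-65.50°) = -0.0478 + 0.2682 = 0.2204.
θ_z = arccos(0.2204) = 77.27°, so the elevation is 90° − 77.27° = 12.73°.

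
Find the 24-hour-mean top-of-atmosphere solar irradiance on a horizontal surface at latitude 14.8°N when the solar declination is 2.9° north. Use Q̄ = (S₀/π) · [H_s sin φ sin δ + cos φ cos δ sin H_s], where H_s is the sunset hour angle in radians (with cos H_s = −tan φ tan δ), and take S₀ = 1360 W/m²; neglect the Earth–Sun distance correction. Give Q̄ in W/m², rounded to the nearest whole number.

427 W/m²

cos H_s = −tan(14.8°) · tan(2.9°) = -0.0134, so H_s = arccos(-0.0134) = 90.77°. In radians, H_s = 1.5842.
H_s sin φ sin δ = 1.5842 × 0.2554 × 0.0506 = 0.0205.
cos φ cos δ sin H_s = 0.9668 × 0.9987 × 0.9999 = 0.9654.
Q̄ = (1360/π) × (0.0205 + 0.9654) = 432.90 × 0.9859 = 426.80 W/m².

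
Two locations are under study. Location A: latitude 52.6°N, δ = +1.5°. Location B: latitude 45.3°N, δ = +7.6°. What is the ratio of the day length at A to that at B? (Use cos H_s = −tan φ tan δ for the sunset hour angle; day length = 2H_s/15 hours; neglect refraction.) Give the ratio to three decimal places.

A: H_s = arccos(−tan 52.6° · tan 1.5°) = 91.96°, so 2H_s/15 = 12.2613 h.
B: H_s = arccos(−tan 45.3° · tan 7.6°) = 97.75°, so 2H_s/15 = 13.0333 h.
Ratio A/B = 12.2613 / 13.0333 = 0.9408.

0.941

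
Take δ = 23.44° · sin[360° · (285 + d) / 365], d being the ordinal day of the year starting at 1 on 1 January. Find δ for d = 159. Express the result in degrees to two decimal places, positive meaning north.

+22.92°

360 × (285 + 159) / 365 = 437.918°; sin(437.918°) = 0.9778.
δ = 23.44 × 0.9778 = 22.920° ≈ +22.92°.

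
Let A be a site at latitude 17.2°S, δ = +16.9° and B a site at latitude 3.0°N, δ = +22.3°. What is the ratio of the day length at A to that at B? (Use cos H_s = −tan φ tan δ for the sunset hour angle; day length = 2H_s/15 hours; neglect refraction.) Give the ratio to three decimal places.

0.927

A: H_s = arccos(−tan -17.2° · tan 16.9°) = 84.60°, so 2H_s/15 = 11.2800 h.
B: H_s = arccos(−tan 3.0° · tan 22.3°) = 91.23°, so 2H_s/15 = 12.1640 h.
Ratio A/B = 11.2800 / 12.1640 = 0.9273.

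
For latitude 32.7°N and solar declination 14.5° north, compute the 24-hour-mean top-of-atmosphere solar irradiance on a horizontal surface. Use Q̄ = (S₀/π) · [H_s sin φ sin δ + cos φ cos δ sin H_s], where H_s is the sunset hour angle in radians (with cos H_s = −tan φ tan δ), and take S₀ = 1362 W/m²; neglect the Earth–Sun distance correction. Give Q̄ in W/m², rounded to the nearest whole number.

cos H_s = −tan(32.7°) · tan(14.5°) = -0.1660, so H_s = arccos(-0.1660) = 99.56°. In radians, H_s = 1.7376.
H_s sin φ sin δ = 1.7376 × 0.5402 × 0.2504 = 0.2350.
cos φ cos δ sin H_s = 0.8415 × 0.9681 × 0.9861 = 0.8033.
Q̄ = (1362/π) × (0.2350 + 0.8033) = 433.54 × 1.0383 = 450.14 W/m².

450 W/m²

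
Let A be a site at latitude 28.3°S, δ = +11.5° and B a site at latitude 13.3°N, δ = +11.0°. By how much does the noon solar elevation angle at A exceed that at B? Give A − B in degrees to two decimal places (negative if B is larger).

-37.50°

A: 90° − |-28.3 − (11.5)| = 50.20°.
B: 90° − |13.3 − (11.0)| = 87.70°.
A − B = 50.20 − 87.70 = -37.50°.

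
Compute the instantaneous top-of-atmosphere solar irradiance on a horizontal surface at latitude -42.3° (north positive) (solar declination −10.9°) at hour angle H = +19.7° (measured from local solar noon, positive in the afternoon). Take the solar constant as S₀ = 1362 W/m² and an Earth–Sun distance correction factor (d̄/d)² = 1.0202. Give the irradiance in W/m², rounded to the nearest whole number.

1127 W/m²

cos θ_z = sin φ sin δ + cos φ cos δ cos H = (-0.6730)(-0.1891) + (0.7396)(0.9820)(0.9415) = 0.8111.
Top-of-atmosphere irradiance = S₀ (d̄/d)² cos θ_z = 1362 × 1.0202 × 0.8111 = 1127.03 W/m².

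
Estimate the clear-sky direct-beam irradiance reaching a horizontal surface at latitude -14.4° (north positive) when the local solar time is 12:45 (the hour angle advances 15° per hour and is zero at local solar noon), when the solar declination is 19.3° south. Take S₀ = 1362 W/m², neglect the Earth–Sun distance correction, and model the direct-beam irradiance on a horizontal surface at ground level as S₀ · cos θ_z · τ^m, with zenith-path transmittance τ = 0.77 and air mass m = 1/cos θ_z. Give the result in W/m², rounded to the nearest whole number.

Hour angle H = 15° × (12.75 − 12) = 11.25°.
With φ = -14.4°, δ = -19.3°, H = 11.25°: sin φ sin δ = 0.0822, cos φ cos δ cos H = 0.8966, so cos θ_z = 0.9788.
Air mass m = 1/cos θ_z = 1/0.9788 = 1.022; τ^m = 0.77^1.022 = 0.7656.
Surface direct beam = 1362 × 0.9788 × 0.7656 = 1020.64 W/m².

1021 W/m²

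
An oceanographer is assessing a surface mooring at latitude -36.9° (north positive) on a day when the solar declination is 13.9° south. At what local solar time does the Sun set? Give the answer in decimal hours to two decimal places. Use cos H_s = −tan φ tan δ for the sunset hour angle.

−tan φ tan δ = −(-0.7508)(-0.2475) = -0.1858; H_s = arccos(-0.1858) = 100.71°.
Sunset is at 12 + H_s/15 = 12 + 6.714 = 18.714 h local solar time.

18.71 h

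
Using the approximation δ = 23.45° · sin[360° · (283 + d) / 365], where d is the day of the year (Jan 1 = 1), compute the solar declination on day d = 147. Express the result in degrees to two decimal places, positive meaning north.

360 × (283 + 147) / 365 = 424.110°; sin(424.110°) = 0.8996.
δ = 23.45 × 0.8996 = 21.096° ≈ +21.10°.

+21.10°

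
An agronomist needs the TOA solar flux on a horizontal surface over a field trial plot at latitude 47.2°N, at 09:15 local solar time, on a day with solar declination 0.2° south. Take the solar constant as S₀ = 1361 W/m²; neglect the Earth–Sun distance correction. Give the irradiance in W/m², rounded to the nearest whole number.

Hour angle H = 15° × (9.25 − 12) = -41.25°.
With φ = 47.2°, δ = -0.2°, H = -41.25°: sin φ sin δ = -0.0026, cos φ cos δ cos H = 0.5108, so cos θ_z = 0.5082.
Top-of-atmosphere irradiance = S₀ cos θ_z = 1361 × 0.5082 = 691.66 W/m².

692 W/m²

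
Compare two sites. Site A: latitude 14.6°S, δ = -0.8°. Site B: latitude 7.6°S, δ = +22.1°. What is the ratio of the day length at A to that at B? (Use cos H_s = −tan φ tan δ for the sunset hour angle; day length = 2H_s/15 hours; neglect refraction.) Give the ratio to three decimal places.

1.038

A: H_s = arccos(−tan -14.6° · tan -0.8°) = 90.21°, so 2H_s/15 = 12.0280 h.
B: H_s = arccos(−tan -7.6° · tan 22.1°) = 86.89°, so 2H_s/15 = 11.5853 h.
Ratio A/B = 12.0280 / 11.5853 = 1.0382.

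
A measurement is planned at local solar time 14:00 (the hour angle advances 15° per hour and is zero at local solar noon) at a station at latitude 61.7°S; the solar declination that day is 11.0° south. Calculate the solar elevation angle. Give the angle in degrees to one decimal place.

34.8°

Hour angle H = 15° × (14 − 12) = 30.00°.
cos θ_z = sin φ sin δ + cos φ cos δ cos H = (-0.8805)(-0.1908) + (0.4741)(0.9816)(0.8660) = 0.5710.
θ_z = arccos(0.5710) = 55.18°, so the elevation is 90° − 55.18° = 34.82°.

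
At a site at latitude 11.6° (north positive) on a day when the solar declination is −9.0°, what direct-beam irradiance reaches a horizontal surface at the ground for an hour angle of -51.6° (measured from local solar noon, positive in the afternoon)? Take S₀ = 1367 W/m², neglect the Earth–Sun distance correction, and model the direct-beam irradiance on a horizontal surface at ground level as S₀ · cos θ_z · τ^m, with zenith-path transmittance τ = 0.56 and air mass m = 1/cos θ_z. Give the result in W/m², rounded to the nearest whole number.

With φ = 11.6°, δ = -9.0°, H = -51.60°: sin φ sin δ = -0.0315, cos φ cos δ cos H = 0.6010, so cos θ_z = 0.5695.
Air mass m = 1/cos θ_z = 1/0.5695 = 1.756; τ^m = 0.56^1.756 = 0.3613.
Surface direct beam = 1367 × 0.5695 × 0.3613 = 281.27 W/m².

281 W/m²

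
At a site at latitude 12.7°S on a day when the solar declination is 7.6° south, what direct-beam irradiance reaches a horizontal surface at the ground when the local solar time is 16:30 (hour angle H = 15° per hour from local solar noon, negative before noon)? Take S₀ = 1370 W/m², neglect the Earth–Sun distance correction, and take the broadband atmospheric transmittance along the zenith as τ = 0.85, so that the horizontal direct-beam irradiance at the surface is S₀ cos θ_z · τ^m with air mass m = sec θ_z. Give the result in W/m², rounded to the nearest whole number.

364 W/m²

Hour angle H = 15° × (16.5 − 12) = 67.50°.
With φ = -12.7°, δ = -7.6°, H = 67.50°: sin φ sin δ = 0.0291, cos φ cos δ cos H = 0.3700, so cos θ_z = 0.3991.
Air mass m = 1/cos θ_z = 1/0.3991 = 2.506; τ^m = 0.85^2.506 = 0.6655.
Surface direct beam = 1370 × 0.3991 × 0.6655 = 363.87 W/m².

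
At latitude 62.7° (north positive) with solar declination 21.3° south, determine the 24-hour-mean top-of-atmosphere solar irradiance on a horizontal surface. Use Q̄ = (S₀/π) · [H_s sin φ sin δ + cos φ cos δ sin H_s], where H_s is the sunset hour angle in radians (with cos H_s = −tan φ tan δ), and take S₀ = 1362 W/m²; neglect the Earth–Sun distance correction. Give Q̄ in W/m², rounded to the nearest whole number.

21 W/m²

The sunset hour angle satisfies cos H_s = −tan φ tan δ = 0.7554, giving H_s = 40.94°. In radians, H_s = 0.7145.
H_s sin φ sin δ = 0.7145 × 0.8886 × -0.3633 = -0.2307.
cos φ cos δ sin H_s = 0.4586 × 0.9317 × 0.6552 = 0.2800.
Q̄ = (1362/π) × (-0.2307 + 0.2800) = 433.54 × 0.0493 = 21.37 W/m².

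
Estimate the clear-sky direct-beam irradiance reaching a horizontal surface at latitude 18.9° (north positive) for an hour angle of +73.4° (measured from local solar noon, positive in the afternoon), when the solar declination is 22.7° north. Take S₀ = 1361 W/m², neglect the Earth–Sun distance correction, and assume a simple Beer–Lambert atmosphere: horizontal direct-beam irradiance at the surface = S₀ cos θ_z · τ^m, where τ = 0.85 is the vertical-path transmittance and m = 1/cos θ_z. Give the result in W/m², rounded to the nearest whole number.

With φ = 18.9°, δ = 22.7°, H = 73.40°: sin φ sin δ = 0.1250, cos φ cos δ cos H = 0.2493, so cos θ_z = 0.3743.
Air mass m = 1/cos θ_z = 1/0.3743 = 2.672; τ^m = 0.85^2.672 = 0.6477.
Surface direct beam = 1361 × 0.3743 × 0.6477 = 329.95 W/m².

330 W/m²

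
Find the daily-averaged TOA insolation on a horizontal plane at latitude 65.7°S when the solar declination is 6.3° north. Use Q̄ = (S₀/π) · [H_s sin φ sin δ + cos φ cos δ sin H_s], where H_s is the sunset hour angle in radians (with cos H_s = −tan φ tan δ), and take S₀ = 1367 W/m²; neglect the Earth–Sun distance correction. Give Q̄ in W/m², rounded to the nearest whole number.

115 W/m²

cos H_s = −tan(-65.7°) · tan(6.3°) = 0.2445, so H_s = arccos(0.2445) = 75.85°. In radians, H_s = 1.3238.
H_s sin φ sin δ = 1.3238 × -0.9114 × 0.1097 = -0.1324.
cos φ cos δ sin H_s = 0.4115 × 0.9940 × 0.9697 = 0.3966.
Q̄ = (1367/π) × (-0.1324 + 0.3966) = 435.13 × 0.2642 = 114.96 W/m².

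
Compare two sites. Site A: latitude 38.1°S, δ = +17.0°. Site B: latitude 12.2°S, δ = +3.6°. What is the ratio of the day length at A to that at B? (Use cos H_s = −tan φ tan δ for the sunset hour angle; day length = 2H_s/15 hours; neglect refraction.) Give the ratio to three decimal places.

A: H_s = arccos(−tan -38.1° · tan 17.0°) = 76.13°, so 2H_s/15 = 10.1507 h.
B: H_s = arccos(−tan -12.2° · tan 3.6°) = 89.22°, so 2H_s/15 = 11.8960 h.
Ratio A/B = 10.1507 / 11.8960 = 0.8533.

0.853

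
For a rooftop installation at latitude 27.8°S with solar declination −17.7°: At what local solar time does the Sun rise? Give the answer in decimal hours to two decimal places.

5.35 h

cos H_s = −tan(-27.8°) · tan(-17.7°) = -0.1683, so H_s = arccos(-0.1683) = 99.69°.
Sunrise is at 12 − H_s/15 = 12 − 6.646 = 5.354 h local solar time.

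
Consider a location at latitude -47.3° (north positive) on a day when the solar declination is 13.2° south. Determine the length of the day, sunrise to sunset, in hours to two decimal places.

13.96 hours

−tan φ tan δ = −(-1.0837)(-0.2345) = -0.2541; H_s = arccos(-0.2541) = 104.72°.
Day length = 2 H_s / 15° h⁻¹ = 209.44° / 15 = 13.963 h.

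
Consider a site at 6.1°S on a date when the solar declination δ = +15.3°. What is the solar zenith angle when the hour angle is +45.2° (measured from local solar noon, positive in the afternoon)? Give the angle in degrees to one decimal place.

49.6°

With φ = -6.1°, δ = 15.3°, H = 45.20°: sin φ sin δ = -0.0280, cos φ cos δ cos H = 0.6758, so cos θ_z = 0.6478.
θ_z = arccos(0.6478) = 49.62°.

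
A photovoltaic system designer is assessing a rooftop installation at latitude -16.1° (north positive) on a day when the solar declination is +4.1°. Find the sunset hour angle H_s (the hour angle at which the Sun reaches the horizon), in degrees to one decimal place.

cos H_s = −tan(-16.1°) · tan(4.1°) = 0.0207, so H_s = arccos(0.0207) = 88.81°.

88.8°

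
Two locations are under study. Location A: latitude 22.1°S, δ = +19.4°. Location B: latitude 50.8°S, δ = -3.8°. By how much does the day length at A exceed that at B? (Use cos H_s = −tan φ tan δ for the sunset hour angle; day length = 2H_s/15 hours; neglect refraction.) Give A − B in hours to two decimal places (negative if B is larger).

-1.72 h

A: H_s = arccos(−tan -22.1° · tan 19.4°) = 81.78°, so 2H_s/15 = 10.9040 h.
B: H_s = arccos(−tan -50.8° · tan -3.8°) = 94.67°, so 2H_s/15 = 12.6227 h.
A − B = 10.9040 − 12.6227 = -1.7187 h.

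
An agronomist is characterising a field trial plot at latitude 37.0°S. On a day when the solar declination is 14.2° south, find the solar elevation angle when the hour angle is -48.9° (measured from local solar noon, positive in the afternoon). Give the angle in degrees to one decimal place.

41.0°

cos θ_z = sin(-37.0°) sin(-14.2°) + cos(-37.0°) cos(-14.2°) cos(-48.90°) = 0.1476 + 0.5090 = 0.6566.
θ_z = arccos(0.6566) = 48.96°, so the elevation is 90° − 48.96° = 41.04°.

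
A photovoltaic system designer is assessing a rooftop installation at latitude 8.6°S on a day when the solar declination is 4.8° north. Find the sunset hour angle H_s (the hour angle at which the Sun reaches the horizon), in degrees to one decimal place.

89.3°

The sunset hour angle satisfies cos H_s = −tan φ tan δ = 0.0127, giving H_s = 89.27°.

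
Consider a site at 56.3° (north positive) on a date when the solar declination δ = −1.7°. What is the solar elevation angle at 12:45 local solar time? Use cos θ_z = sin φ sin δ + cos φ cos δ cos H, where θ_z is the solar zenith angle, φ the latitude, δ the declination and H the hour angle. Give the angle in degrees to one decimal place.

31.3°

Hour angle H = 15° × (12.75 − 12) = 11.25°.
With φ = 56.3°, δ = -1.7°, H = 11.25°: sin φ sin δ = -0.0247, cos φ cos δ cos H = 0.5439, so cos θ_z = 0.5192.
θ_z = arccos(0.5192) = 58.72°, so the elevation is 90° − 58.72° = 31.28°.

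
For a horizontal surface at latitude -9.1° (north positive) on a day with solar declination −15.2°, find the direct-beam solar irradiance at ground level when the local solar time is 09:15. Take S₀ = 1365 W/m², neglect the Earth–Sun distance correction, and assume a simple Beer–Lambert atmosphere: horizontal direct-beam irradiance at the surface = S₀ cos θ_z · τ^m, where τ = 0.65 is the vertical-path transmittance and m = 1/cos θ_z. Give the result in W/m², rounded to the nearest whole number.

586 W/m²

Hour angle H = 15° × (9.25 − 12) = -41.25°.
cos θ_z = sin(-9.1°) sin(-15.2°) + cos(-9.1°) cos(-15.2°) cos(-41.25°) = 0.0415 + 0.7164 = 0.7579.
Air mass m = 1/cos θ_z = 1/0.7579 = 1.319; τ^m = 0.65^1.319 = 0.5665.
Surface direct beam = 1365 × 0.7579 × 0.5665 = 586.06 W/m².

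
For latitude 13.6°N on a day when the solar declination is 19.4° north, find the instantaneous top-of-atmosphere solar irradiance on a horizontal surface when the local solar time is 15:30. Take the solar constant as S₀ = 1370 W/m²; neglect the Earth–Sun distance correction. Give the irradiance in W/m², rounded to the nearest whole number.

872 W/m²

Hour angle H = 15° × (15.5 − 12) = 52.50°.
cos θ_z = sin φ sin δ + cos φ cos δ cos H = (0.2351)(0.3322) + (0.9720)(0.9432)(0.6088) = 0.6362.
Top-of-atmosphere irradiance = S₀ cos θ_z = 1370 × 0.6362 = 871.59 W/m².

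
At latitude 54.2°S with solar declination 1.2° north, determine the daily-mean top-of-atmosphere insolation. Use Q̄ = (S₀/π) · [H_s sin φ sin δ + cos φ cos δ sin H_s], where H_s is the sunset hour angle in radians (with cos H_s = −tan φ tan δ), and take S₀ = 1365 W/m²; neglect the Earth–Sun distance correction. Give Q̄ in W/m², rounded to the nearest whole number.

−tan φ tan δ = −(-1.3865)(0.0209) = 0.0290; H_s = arccos(0.0290) = 88.34°. In radians, H_s = 1.5418.
H_s sin φ sin δ = 1.5418 × -0.8111 × 0.0209 = -0.0261.
cos φ cos δ sin H_s = 0.5850 × 0.9998 × 0.9996 = 0.5846.
Q̄ = (1365/π) × (-0.0261 + 0.5846) = 434.49 × 0.5585 = 242.66 W/m².

243 W/m²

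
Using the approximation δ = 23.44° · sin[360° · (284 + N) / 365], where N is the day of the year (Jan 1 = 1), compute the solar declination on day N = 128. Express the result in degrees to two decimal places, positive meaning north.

+16.96°

360 × (284 + 128) / 365 = 406.356°; sin(406.356°) = 0.7236.
δ = 23.44 × 0.7236 = 16.961° ≈ +16.96°.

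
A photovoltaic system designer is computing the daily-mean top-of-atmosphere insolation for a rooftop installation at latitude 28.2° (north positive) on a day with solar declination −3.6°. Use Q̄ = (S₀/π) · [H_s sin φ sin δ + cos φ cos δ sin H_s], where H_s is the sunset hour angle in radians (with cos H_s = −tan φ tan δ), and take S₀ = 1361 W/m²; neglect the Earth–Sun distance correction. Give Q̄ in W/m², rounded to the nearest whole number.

The sunset hour angle satisfies cos H_s = −tan φ tan δ = 0.0337, giving H_s = 88.07°. In radians, H_s = 1.5371.
H_s sin φ sin δ = 1.5371 × 0.4726 × -0.0628 = -0.0456.
cos φ cos δ sin H_s = 0.8813 × 0.9980 × 0.9994 = 0.8790.
Q̄ = (1361/π) × (-0.0456 + 0.8790) = 433.22 × 0.8334 = 361.05 W/m².

361 W/m²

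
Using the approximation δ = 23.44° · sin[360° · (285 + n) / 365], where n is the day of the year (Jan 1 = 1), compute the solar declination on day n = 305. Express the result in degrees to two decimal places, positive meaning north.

-15.66°

360 × (285 + 305) / 365 = 581.918°; sin(581.918°) = -0.6681.
δ = 23.44 × -0.6681 = -15.660° ≈ -15.66°.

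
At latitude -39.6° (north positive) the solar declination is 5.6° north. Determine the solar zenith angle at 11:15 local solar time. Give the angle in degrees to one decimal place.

Hour angle H = 15° × (11.25 − 12) = -11.25°.
cos θ_z = sin(-39.6°) sin(5.6°) + cos(-39.6°) cos(5.6°) cos(-11.25°) = -0.0622 + 0.7521 = 0.6899.
θ_z = arccos(0.6899) = 46.38°.

46.4°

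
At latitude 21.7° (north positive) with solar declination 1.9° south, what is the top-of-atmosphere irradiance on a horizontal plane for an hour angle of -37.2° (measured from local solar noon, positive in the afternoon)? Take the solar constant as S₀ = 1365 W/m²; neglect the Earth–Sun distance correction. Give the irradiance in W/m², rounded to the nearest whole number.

993 W/m²

With φ = 21.7°, δ = -1.9°, H = -37.20°: sin φ sin δ = -0.0123, cos φ cos δ cos H = 0.7397, so cos θ_z = 0.7274.
Top-of-atmosphere irradiance = S₀ cos θ_z = 1365 × 0.7274 = 992.90 W/m².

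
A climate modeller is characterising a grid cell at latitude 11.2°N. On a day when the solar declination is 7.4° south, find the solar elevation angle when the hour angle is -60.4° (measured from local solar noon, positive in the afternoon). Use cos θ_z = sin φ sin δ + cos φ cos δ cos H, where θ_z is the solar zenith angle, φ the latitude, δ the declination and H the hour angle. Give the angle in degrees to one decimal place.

27.1°

cos θ_z = sin φ sin δ + cos φ cos δ cos H = (0.1942)(-0.1288) + (0.9810)(0.9917)(0.4939) = 0.4555.
θ_z = arccos(0.4555) = 62.90°, so the elevation is 90° − 62.90° = 27.10°.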